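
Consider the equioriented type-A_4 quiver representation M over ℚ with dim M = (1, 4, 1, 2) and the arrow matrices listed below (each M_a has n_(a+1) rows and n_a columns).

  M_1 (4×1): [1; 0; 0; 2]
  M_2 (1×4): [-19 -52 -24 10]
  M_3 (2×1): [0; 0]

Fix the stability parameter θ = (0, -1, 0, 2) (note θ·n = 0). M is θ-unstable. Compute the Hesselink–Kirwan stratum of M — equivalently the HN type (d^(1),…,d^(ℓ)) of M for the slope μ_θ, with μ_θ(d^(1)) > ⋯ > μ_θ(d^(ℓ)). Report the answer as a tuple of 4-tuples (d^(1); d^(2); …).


Interval decomposition of M: I[1,3], I[2,2]^3, I[4,4]^2.
HN type (ℓ=4): μ^(1)=2; μ^(2)=0; μ^(3)=-1/2; μ^(4)=-1

((0, 0, 0, 2); (0, 0, 1, 0); (1, 1, 0, 0); (0, 3, 0, 0))


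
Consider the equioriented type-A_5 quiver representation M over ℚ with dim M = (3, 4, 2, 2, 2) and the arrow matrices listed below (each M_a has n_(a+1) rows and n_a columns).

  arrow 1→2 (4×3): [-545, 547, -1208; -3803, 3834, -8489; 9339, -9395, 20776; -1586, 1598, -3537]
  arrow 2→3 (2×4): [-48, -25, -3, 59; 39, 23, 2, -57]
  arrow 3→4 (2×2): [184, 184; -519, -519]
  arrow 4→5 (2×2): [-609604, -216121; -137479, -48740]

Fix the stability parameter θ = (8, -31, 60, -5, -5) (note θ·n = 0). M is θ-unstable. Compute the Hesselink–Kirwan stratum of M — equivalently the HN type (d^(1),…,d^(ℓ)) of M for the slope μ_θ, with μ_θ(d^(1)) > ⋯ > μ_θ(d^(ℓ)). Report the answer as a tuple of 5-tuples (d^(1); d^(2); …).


Barcode: M ≅ I[1,2]^2, I[1,3], I[2,5], I[4,5]. HN layers by μ_θ (5 steps, strictly decreasing):
  μ^(1)=60; μ^(2)=50/3; μ^(3)=-5; μ^(4)=-23/2; μ^(5)=-31

((0, 0, 1, 0, 0); (0, 0, 1, 1, 1); (0, 0, 0, 1, 1); (3, 3, 0, 0, 0); (0, 1, 0, 0, 0))


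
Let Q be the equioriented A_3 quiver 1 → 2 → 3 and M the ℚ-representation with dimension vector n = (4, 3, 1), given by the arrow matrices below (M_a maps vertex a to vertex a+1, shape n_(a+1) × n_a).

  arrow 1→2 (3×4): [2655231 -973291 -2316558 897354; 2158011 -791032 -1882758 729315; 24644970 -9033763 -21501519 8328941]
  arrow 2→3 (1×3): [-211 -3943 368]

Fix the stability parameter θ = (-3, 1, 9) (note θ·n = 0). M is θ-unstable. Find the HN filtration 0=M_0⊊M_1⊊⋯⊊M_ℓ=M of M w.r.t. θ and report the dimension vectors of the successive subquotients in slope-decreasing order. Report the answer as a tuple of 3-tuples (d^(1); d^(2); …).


Barcode: M ≅ I[1,1], I[1,2]^2, I[1,3]. HN layers by μ_θ (3 steps, strictly decreasing):
  μ^(1)=9; μ^(2)=1; μ^(3)=-3

((0, 0, 1); (0, 3, 0); (4, 0, 0))


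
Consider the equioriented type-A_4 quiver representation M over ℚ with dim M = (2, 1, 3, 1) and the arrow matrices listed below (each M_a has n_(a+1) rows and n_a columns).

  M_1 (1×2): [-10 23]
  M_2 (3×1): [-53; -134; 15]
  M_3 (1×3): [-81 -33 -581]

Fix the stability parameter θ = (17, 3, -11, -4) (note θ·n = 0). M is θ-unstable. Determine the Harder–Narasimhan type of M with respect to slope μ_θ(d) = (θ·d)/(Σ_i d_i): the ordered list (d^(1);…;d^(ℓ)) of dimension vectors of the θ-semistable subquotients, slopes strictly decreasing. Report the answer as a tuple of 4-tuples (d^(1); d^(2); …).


Interval decomposition of M: I[1,1], I[1,3], I[3,3], I[3,4].
HN type (ℓ=4): μ^(1)=17; μ^(2)=3; μ^(3)=-4; μ^(4)=-11

((1, 0, 0, 0); (1, 1, 1, 0); (0, 0, 0, 1); (0, 0, 2, 0))


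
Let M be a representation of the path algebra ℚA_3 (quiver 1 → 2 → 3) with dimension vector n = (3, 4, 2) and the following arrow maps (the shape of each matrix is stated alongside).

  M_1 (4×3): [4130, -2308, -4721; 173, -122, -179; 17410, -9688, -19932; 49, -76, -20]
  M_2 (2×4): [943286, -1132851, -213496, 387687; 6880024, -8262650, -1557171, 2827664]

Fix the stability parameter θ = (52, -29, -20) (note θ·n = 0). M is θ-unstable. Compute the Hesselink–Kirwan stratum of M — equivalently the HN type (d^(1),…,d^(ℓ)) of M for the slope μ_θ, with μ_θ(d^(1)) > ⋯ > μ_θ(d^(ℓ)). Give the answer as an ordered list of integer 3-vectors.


Barcode: M ≅ I[1,2]^2, I[1,3], I[2,3]. HN layers by μ_θ (4 steps, strictly decreasing):
  μ^(1)=23/2; μ^(2)=1; μ^(3)=-20; μ^(4)=-29

((2, 2, 0); (1, 1, 1); (0, 0, 1); (0, 1, 0))


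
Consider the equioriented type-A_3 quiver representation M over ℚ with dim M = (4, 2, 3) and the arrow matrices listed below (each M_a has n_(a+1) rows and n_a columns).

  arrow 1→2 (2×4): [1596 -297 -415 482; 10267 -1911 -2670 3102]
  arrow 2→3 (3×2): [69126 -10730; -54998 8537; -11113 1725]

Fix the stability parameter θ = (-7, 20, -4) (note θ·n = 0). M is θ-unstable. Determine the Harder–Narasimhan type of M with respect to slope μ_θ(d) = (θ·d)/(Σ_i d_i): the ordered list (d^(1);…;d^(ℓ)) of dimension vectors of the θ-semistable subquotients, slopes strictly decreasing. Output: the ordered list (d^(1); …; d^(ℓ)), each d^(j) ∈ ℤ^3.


Barcode: M ≅ I[1,1]^2, I[1,3]^2, I[3,3]. HN layers by μ_θ (3 steps, strictly decreasing):
  μ^(1)=8; μ^(2)=-4; μ^(3)=-7

((0, 2, 2); (0, 0, 1); (4, 0, 0))


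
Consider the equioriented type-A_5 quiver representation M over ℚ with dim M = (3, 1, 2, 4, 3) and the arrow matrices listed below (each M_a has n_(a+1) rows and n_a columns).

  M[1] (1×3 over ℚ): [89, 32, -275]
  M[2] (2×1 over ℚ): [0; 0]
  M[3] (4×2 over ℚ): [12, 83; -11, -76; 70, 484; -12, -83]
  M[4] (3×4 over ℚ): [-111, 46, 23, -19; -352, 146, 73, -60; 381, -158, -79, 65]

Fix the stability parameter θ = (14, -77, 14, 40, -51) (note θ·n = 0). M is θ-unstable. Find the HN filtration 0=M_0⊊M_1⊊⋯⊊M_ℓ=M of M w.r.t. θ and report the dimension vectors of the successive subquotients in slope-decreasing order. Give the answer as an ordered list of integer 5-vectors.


Interval decomposition of M: I[1,1]^2, I[1,2], I[3,4]^2, I[4,5]^2, I[5,5].
HN type (ℓ=5): μ^(1)=40; μ^(2)=14; μ^(3)=-11/2; μ^(4)=-63/2; μ^(5)=-51

((0, 0, 0, 2, 0); (2, 0, 2, 0, 0); (0, 0, 0, 2, 2); (1, 1, 0, 0, 0); (0, 0, 0, 0, 1))


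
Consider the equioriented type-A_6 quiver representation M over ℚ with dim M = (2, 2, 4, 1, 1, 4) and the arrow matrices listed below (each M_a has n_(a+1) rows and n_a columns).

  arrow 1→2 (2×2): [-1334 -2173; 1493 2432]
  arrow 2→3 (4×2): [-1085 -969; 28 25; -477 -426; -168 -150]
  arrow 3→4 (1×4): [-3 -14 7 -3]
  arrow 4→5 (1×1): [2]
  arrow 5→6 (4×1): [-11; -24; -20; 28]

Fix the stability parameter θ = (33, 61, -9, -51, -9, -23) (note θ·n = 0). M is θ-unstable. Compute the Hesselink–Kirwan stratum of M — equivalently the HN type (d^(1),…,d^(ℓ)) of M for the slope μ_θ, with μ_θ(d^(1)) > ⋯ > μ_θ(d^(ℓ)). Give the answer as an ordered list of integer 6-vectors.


Interval decomposition of M: I[1,3], I[1,6], I[3,3]^2, I[6,6]^3.
HN type (ℓ=4): μ^(1)=85/3; μ^(2)=1/3; μ^(3)=-9; μ^(4)=-23

((1, 1, 1, 0, 0, 0); (1, 1, 1, 1, 1, 1); (0, 0, 2, 0, 0, 0); (0, 0, 0, 0, 0, 3))


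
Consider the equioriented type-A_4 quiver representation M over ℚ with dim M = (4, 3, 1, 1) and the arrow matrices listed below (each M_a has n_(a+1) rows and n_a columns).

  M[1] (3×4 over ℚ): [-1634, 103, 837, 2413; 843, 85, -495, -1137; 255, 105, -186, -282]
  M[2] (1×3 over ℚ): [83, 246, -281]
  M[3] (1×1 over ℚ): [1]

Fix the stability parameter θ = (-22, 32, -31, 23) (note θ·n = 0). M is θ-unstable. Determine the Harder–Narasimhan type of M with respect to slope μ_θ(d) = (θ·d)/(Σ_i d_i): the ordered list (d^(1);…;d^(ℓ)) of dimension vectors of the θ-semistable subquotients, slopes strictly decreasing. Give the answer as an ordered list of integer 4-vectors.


Interval decomposition of M: I[1,1], I[1,2]^2, I[1,4].
HN type (ℓ=4): μ^(1)=32; μ^(2)=23; μ^(3)=1/2; μ^(4)=-22

((0, 2, 0, 0); (0, 0, 0, 1); (0, 1, 1, 0); (4, 0, 0, 0))


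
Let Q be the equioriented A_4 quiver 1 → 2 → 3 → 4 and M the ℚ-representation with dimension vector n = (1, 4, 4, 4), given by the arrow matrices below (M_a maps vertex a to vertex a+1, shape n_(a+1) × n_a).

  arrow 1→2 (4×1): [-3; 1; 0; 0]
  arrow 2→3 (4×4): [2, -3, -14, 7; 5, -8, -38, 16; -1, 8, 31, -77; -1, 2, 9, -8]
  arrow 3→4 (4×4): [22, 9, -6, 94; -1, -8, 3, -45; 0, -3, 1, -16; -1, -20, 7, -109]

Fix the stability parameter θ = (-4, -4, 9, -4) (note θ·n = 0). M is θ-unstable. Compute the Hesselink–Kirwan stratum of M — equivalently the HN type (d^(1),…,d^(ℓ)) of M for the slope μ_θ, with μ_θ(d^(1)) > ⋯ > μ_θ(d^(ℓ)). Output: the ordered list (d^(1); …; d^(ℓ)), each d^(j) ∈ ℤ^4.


Via rank(M_{q-1}∘⋯∘M_p): M ≅ I[1,4], I[2,3], I[2,4]^2, I[4,4].
μ_θ-semistable layers: μ^(1)=9; μ^(2)=5/2; μ^(3)=-4

((0, 0, 1, 0); (0, 0, 3, 3); (1, 4, 0, 1))


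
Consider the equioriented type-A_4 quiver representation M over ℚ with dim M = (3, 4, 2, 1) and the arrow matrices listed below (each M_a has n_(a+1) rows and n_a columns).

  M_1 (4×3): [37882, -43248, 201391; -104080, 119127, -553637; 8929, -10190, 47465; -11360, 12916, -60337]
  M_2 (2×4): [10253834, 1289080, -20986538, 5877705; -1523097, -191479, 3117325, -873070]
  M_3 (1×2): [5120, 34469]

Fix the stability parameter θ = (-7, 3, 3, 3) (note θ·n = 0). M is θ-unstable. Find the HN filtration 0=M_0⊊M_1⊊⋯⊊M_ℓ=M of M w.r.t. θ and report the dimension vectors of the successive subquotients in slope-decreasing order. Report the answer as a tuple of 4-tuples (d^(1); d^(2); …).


Interval decomposition of M: I[1,2], I[1,3], I[1,4], I[2,2].
HN type (ℓ=2): μ^(1)=3; μ^(2)=-7

((0, 4, 2, 1); (3, 0, 0, 0))


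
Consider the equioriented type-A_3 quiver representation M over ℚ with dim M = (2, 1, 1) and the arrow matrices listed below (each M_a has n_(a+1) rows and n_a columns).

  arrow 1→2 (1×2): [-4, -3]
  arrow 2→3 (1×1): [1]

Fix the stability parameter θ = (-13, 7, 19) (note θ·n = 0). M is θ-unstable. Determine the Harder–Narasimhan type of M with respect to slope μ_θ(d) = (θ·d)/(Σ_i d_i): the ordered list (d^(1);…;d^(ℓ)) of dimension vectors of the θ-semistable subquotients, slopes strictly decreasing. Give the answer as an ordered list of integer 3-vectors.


Barcode: M ≅ I[1,1], I[1,3]. HN layers by μ_θ (3 steps, strictly decreasing):
  μ^(1)=19; μ^(2)=7; μ^(3)=-13

((0, 0, 1); (0, 1, 0); (2, 0, 0))


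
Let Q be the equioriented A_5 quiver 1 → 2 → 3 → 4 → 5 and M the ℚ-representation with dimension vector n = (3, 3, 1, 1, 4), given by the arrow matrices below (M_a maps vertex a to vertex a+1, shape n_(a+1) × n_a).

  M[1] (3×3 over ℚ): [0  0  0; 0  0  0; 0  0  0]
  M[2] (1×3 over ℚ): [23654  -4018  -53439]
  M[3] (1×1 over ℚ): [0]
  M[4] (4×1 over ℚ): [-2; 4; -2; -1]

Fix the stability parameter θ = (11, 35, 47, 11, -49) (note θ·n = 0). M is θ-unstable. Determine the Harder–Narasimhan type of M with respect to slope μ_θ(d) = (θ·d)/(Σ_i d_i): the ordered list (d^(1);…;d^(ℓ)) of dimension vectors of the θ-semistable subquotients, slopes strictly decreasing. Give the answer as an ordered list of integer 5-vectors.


Via rank(M_{q-1}∘⋯∘M_p): M ≅ I[1,1]^3, I[2,2]^2, I[2,3], I[4,5], I[5,5]^3.
μ_θ-semistable layers: μ^(1)=47; μ^(2)=35; μ^(3)=11; μ^(4)=-19; μ^(5)=-49

((0, 0, 1, 0, 0); (0, 3, 0, 0, 0); (3, 0, 0, 0, 0); (0, 0, 0, 1, 1); (0, 0, 0, 0, 3))


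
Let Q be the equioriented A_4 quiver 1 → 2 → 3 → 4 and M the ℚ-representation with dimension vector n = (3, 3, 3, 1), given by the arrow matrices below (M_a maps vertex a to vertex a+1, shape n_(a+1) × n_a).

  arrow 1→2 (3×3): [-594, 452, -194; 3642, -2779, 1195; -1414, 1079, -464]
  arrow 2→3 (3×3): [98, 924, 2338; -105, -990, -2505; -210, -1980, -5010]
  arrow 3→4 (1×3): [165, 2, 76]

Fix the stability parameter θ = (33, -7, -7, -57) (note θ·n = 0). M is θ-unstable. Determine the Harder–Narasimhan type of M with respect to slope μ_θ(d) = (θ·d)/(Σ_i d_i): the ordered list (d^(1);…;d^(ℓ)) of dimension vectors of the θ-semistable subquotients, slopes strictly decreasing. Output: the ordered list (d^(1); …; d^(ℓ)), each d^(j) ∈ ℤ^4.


Interval decomposition of M: I[1,2]^2, I[1,3], I[3,3], I[3,4].
HN type (ℓ=4): μ^(1)=13; μ^(2)=19/3; μ^(3)=-7; μ^(4)=-32

((2, 2, 0, 0); (1, 1, 1, 0); (0, 0, 1, 0); (0, 0, 1, 1))


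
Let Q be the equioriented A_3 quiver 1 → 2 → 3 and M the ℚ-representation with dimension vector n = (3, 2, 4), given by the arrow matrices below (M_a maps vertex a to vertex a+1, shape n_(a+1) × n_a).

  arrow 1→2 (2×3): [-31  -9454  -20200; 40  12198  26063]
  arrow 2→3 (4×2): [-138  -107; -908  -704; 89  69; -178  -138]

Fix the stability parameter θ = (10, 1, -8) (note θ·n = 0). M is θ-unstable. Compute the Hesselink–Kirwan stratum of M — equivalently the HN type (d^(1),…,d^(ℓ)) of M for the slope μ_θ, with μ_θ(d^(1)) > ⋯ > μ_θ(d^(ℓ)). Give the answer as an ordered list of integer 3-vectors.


Via rank(M_{q-1}∘⋯∘M_p): M ≅ I[1,1], I[1,3]^2, I[3,3]^2.
μ_θ-semistable layers: μ^(1)=10; μ^(2)=1; μ^(3)=-8

((1, 0, 0); (2, 2, 2); (0, 0, 2))


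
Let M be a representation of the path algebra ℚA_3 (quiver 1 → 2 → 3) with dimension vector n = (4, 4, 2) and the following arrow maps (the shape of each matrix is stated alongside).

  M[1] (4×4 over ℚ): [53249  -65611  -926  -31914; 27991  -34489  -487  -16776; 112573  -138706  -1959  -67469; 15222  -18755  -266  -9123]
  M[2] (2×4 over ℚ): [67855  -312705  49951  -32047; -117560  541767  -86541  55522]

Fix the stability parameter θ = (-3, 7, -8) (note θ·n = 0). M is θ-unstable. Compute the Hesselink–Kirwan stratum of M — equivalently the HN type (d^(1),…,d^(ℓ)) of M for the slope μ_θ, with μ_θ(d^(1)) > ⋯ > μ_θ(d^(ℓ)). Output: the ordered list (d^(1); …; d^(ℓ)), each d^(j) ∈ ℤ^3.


Via rank(M_{q-1}∘⋯∘M_p): M ≅ I[1,2]^2, I[1,3]^2.
μ_θ-semistable layers: μ^(1)=7; μ^(2)=-1/2; μ^(3)=-3

((0, 2, 0); (0, 2, 2); (4, 0, 0))


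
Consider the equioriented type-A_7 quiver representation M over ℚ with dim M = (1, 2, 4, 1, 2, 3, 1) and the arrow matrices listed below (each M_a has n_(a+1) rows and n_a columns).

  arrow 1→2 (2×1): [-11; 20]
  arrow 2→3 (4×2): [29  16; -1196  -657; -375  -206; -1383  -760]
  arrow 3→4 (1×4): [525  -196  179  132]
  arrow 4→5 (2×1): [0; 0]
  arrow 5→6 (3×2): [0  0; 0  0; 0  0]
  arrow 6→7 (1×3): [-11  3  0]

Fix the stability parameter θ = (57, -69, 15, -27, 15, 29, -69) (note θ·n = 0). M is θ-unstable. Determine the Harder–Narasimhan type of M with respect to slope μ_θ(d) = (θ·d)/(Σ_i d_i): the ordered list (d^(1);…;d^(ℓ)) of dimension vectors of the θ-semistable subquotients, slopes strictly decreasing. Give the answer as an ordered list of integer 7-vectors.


Interval decomposition of M: I[1,3], I[2,4], I[3,3]^2, I[5,5]^2, I[6,6]^2, I[6,7].
HN type (ℓ=5): μ^(1)=29; μ^(2)=15; μ^(3)=-6; μ^(4)=-20; μ^(5)=-69

((0, 0, 0, 0, 0, 2, 0); (0, 0, 3, 0, 2, 0, 0); (1, 1, 1, 1, 0, 0, 0); (0, 0, 0, 0, 0, 1, 1); (0, 1, 0, 0, 0, 0, 0))


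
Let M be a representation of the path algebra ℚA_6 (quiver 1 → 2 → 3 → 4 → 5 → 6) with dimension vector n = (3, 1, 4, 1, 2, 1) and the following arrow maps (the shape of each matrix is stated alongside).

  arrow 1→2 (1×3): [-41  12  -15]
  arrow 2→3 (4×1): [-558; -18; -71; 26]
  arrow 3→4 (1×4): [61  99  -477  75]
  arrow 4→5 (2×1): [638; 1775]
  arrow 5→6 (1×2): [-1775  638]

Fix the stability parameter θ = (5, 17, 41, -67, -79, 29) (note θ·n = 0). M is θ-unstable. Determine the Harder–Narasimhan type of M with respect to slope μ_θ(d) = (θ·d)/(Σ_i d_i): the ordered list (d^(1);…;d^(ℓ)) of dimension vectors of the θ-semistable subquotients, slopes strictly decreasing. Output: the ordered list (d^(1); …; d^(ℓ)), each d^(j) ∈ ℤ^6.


Interval decomposition of M: I[1,1]^2, I[1,5], I[3,3]^3, I[5,6].
HN type (ℓ=5): μ^(1)=41; μ^(2)=29; μ^(3)=5; μ^(4)=-83/5; μ^(5)=-79

((0, 0, 3, 0, 0, 0); (0, 0, 0, 0, 0, 1); (2, 0, 0, 0, 0, 0); (1, 1, 1, 1, 1, 0); (0, 0, 0, 0, 1, 0))


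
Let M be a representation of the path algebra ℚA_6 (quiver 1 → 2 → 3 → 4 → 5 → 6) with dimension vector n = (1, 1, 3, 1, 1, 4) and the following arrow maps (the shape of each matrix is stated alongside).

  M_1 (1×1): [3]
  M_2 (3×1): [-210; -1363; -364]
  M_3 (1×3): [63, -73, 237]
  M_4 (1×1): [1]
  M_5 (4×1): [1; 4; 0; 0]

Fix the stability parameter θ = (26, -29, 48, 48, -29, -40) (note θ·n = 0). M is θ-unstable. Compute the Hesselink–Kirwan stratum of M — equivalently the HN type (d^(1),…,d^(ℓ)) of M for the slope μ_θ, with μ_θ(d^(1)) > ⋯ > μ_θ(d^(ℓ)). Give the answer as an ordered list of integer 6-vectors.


Interval decomposition of M: I[1,6], I[3,3]^2, I[6,6]^3.
HN type (ℓ=4): μ^(1)=48; μ^(2)=27/4; μ^(3)=-3/2; μ^(4)=-40

((0, 0, 2, 0, 0, 0); (0, 0, 1, 1, 1, 1); (1, 1, 0, 0, 0, 0); (0, 0, 0, 0, 0, 3))


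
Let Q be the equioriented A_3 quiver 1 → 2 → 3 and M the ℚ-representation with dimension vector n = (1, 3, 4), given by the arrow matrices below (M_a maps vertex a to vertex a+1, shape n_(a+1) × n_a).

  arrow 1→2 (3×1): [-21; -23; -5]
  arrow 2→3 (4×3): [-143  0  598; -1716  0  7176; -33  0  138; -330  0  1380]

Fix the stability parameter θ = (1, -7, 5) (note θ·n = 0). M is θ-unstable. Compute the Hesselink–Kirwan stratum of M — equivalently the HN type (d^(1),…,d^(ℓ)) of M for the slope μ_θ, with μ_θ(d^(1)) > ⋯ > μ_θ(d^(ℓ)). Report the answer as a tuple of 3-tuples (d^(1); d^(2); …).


Via rank(M_{q-1}∘⋯∘M_p): M ≅ I[1,3], I[2,2]^2, I[3,3]^3.
μ_θ-semistable layers: μ^(1)=5; μ^(2)=-3; μ^(3)=-7

((0, 0, 4); (1, 1, 0); (0, 2, 0))


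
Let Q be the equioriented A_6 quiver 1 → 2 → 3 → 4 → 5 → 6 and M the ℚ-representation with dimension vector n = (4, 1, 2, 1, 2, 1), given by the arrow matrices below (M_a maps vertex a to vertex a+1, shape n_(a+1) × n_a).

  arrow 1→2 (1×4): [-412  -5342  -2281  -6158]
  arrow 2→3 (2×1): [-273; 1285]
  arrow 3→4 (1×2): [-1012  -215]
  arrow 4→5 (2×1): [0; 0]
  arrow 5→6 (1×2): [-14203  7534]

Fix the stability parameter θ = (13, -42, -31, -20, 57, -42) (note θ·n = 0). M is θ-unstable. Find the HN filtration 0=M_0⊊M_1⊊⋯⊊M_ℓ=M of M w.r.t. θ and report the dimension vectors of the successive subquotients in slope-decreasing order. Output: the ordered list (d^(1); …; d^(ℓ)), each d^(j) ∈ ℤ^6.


Via rank(M_{q-1}∘⋯∘M_p): M ≅ I[1,1]^3, I[1,4], I[3,3], I[5,5], I[5,6].
μ_θ-semistable layers: μ^(1)=57; μ^(2)=13; μ^(3)=15/2; μ^(4)=-20; μ^(5)=-31

((0, 0, 0, 0, 1, 0); (3, 0, 0, 0, 0, 0); (0, 0, 0, 0, 1, 1); (1, 1, 1, 1, 0, 0); (0, 0, 1, 0, 0, 0))


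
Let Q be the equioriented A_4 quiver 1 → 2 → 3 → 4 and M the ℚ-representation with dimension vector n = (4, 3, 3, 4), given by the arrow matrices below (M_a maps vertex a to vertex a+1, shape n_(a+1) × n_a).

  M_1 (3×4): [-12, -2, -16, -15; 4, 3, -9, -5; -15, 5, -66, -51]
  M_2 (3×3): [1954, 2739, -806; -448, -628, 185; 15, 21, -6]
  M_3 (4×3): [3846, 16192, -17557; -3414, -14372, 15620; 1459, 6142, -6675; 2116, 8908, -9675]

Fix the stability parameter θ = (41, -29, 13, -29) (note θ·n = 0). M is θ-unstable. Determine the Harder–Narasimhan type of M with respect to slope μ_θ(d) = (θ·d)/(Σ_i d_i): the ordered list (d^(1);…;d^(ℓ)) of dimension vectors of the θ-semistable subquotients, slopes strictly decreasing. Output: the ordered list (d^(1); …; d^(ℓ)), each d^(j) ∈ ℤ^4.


Interval decomposition of M: I[1,1], I[1,3], I[1,4]^2, I[4,4]^2.
HN type (ℓ=5): μ^(1)=41; μ^(2)=13; μ^(3)=6; μ^(4)=-1; μ^(5)=-29

((1, 0, 0, 0); (0, 0, 1, 0); (1, 1, 0, 0); (2, 2, 2, 2); (0, 0, 0, 2))


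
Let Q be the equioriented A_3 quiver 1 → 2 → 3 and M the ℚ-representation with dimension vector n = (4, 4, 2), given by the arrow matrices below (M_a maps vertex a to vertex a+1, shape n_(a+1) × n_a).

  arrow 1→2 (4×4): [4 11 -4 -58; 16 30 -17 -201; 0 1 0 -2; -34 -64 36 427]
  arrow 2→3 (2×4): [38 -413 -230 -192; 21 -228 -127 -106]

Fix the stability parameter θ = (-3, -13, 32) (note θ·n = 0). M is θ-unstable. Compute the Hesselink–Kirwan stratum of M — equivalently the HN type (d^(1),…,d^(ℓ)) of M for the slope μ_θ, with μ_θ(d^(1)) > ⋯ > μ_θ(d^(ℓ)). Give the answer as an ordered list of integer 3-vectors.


Barcode: M ≅ I[1,2]^2, I[1,3]^2. HN layers by μ_θ (2 steps, strictly decreasing):
  μ^(1)=32; μ^(2)=-8

((0, 0, 2); (4, 4, 0))


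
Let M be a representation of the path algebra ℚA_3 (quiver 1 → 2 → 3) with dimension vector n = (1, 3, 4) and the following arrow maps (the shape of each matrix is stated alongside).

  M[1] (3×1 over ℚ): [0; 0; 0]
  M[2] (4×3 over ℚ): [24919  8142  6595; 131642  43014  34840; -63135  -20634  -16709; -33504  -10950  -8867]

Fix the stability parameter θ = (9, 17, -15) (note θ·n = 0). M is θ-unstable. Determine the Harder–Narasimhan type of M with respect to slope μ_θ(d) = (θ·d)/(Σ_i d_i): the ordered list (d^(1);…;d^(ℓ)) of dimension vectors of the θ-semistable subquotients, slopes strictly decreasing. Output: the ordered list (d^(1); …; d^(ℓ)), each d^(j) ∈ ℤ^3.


Via rank(M_{q-1}∘⋯∘M_p): M ≅ I[1,1], I[2,3]^3, I[3,3].
μ_θ-semistable layers: μ^(1)=9; μ^(2)=1; μ^(3)=-15

((1, 0, 0); (0, 3, 3); (0, 0, 1))


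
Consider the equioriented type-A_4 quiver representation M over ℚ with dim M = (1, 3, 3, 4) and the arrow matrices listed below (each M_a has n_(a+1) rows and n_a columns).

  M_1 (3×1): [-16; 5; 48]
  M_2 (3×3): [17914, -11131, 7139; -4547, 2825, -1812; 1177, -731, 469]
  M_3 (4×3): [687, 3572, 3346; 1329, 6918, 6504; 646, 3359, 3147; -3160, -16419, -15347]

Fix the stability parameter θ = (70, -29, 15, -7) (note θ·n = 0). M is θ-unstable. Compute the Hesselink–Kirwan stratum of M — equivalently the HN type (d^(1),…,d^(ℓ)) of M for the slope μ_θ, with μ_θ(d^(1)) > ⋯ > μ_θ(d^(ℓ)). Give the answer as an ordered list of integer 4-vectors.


Barcode: M ≅ I[1,4], I[2,3], I[2,4], I[4,4]^2. HN layers by μ_θ (5 steps, strictly decreasing):
  μ^(1)=15; μ^(2)=49/4; μ^(3)=4; μ^(4)=-7; μ^(5)=-29

((0, 0, 1, 0); (1, 1, 1, 1); (0, 0, 1, 1); (0, 0, 0, 2); (0, 2, 0, 0))


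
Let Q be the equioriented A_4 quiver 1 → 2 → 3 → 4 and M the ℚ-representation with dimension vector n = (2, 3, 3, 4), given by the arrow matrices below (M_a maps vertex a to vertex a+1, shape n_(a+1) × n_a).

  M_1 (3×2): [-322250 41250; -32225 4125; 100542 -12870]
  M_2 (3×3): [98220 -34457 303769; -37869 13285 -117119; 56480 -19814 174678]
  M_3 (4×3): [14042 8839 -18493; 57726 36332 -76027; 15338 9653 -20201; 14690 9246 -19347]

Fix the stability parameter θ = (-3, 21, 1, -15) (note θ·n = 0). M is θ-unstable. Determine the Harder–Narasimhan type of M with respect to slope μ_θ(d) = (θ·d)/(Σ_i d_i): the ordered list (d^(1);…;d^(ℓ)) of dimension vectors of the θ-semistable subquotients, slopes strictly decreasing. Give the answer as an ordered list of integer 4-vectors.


Interval decomposition of M: I[1,1], I[1,4], I[2,2], I[2,4], I[3,4], I[4,4].
HN type (ℓ=5): μ^(1)=21; μ^(2)=7/3; μ^(3)=-3; μ^(4)=-7; μ^(5)=-15

((0, 1, 0, 0); (0, 2, 2, 2); (2, 0, 0, 0); (0, 0, 1, 1); (0, 0, 0, 1))


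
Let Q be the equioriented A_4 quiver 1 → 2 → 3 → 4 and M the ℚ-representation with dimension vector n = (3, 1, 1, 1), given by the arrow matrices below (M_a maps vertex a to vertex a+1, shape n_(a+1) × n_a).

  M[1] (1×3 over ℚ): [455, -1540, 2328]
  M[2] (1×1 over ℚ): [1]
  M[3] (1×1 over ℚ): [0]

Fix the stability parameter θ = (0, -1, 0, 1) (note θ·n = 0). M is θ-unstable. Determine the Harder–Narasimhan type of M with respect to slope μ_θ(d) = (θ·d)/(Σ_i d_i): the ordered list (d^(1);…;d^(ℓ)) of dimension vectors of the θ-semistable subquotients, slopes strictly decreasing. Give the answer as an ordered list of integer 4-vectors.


Via rank(M_{q-1}∘⋯∘M_p): M ≅ I[1,1]^2, I[1,3], I[4,4].
μ_θ-semistable layers: μ^(1)=1; μ^(2)=0; μ^(3)=-1/2

((0, 0, 0, 1); (2, 0, 1, 0); (1, 1, 0, 0))


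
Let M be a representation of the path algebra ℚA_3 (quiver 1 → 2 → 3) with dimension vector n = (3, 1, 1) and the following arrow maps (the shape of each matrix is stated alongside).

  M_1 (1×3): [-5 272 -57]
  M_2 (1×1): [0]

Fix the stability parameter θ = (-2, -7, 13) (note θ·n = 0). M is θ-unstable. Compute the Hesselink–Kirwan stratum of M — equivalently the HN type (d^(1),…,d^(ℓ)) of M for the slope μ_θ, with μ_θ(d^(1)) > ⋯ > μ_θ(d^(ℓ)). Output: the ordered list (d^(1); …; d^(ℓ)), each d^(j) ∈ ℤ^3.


Barcode: M ≅ I[1,1]^2, I[1,2], I[3,3]. HN layers by μ_θ (3 steps, strictly decreasing):
  μ^(1)=13; μ^(2)=-2; μ^(3)=-9/2

((0, 0, 1); (2, 0, 0); (1, 1, 0))


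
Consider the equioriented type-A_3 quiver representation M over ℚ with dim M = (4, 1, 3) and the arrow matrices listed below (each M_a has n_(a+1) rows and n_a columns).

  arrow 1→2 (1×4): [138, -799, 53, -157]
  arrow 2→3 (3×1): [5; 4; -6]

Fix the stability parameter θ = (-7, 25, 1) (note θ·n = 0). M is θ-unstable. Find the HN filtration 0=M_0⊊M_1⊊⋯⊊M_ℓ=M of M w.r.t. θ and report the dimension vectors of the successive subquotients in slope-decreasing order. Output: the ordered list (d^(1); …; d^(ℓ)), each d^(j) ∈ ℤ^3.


Interval decomposition of M: I[1,1]^3, I[1,3], I[3,3]^2.
HN type (ℓ=3): μ^(1)=13; μ^(2)=1; μ^(3)=-7

((0, 1, 1); (0, 0, 2); (4, 0, 0))


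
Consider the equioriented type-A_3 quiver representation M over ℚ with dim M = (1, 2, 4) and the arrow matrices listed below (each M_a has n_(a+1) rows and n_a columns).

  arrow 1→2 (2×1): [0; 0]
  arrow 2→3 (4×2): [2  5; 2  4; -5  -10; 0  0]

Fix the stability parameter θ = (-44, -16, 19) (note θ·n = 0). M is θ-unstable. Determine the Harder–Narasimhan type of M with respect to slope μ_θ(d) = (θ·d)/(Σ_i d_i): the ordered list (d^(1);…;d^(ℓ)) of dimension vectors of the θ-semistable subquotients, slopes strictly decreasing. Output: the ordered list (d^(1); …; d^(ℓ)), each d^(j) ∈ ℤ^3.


Interval decomposition of M: I[1,1], I[2,3]^2, I[3,3]^2.
HN type (ℓ=3): μ^(1)=19; μ^(2)=-16; μ^(3)=-44

((0, 0, 4); (0, 2, 0); (1, 0, 0))


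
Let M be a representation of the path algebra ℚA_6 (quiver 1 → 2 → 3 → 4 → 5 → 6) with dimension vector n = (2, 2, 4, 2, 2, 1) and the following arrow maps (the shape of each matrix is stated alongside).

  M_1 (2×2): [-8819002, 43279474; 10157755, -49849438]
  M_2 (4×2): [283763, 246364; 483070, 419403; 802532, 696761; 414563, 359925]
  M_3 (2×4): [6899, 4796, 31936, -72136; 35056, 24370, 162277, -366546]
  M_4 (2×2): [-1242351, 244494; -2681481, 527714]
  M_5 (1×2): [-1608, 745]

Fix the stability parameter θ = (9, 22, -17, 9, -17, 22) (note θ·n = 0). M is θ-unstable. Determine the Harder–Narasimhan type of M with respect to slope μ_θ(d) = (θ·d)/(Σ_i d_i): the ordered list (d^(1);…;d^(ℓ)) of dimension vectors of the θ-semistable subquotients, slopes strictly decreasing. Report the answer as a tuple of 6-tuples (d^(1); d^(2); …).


Barcode: M ≅ I[1,4], I[1,6], I[3,3]^2, I[5,5]. HN layers by μ_θ (5 steps, strictly decreasing):
  μ^(1)=22; μ^(2)=9; μ^(3)=14/3; μ^(4)=6/5; μ^(5)=-17

((0, 0, 0, 0, 0, 1); (0, 0, 0, 1, 0, 0); (1, 1, 1, 0, 0, 0); (1, 1, 1, 1, 1, 0); (0, 0, 2, 0, 1, 0))


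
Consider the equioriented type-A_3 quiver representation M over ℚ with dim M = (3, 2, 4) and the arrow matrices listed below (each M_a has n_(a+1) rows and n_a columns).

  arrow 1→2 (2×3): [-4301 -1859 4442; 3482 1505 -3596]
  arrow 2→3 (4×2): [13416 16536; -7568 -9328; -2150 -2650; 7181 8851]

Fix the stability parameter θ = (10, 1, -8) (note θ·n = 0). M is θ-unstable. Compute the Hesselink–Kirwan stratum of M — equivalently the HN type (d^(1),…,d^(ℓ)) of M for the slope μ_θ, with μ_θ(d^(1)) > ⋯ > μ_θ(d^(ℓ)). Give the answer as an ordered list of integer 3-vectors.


Interval decomposition of M: I[1,1], I[1,2], I[1,3], I[3,3]^3.
HN type (ℓ=4): μ^(1)=10; μ^(2)=11/2; μ^(3)=1; μ^(4)=-8

((1, 0, 0); (1, 1, 0); (1, 1, 1); (0, 0, 3))


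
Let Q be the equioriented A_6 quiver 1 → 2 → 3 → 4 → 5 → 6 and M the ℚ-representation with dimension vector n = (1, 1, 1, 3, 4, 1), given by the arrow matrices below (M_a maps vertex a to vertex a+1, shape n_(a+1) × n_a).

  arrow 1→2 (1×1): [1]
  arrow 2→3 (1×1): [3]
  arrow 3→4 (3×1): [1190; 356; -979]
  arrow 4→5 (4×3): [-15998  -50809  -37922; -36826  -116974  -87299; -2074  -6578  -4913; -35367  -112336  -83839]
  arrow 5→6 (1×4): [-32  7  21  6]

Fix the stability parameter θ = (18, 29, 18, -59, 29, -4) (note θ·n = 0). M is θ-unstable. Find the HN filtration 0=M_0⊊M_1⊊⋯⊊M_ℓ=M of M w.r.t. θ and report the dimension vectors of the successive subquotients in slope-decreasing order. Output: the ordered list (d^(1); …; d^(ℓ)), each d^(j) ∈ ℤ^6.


Interval decomposition of M: I[1,5], I[4,5], I[4,6], I[5,5].
HN type (ℓ=4): μ^(1)=29; μ^(2)=25/2; μ^(3)=3/2; μ^(4)=-59

((0, 0, 0, 0, 3, 0); (0, 0, 0, 0, 1, 1); (1, 1, 1, 1, 0, 0); (0, 0, 0, 2, 0, 0))


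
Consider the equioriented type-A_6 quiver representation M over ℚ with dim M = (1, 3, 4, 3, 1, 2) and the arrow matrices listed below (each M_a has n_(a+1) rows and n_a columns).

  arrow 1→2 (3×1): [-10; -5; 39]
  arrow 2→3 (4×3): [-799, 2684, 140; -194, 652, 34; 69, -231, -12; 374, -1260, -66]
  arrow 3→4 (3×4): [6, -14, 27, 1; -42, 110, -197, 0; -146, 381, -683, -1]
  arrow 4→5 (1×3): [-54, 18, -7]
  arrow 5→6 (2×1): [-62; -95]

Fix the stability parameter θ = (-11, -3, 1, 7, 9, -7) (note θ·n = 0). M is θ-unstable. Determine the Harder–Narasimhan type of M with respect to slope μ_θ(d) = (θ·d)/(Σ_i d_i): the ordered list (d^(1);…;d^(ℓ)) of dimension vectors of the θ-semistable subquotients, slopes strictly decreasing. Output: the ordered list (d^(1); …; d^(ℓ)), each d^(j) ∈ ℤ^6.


Barcode: M ≅ I[1,6], I[2,3], I[2,4], I[3,4], I[6,6]. HN layers by μ_θ (6 steps, strictly decreasing):
  μ^(1)=7; μ^(2)=3; μ^(3)=1; μ^(4)=-3; μ^(5)=-7; μ^(6)=-11

((0, 0, 0, 2, 0, 0); (0, 0, 0, 1, 1, 1); (0, 0, 4, 0, 0, 0); (0, 3, 0, 0, 0, 0); (0, 0, 0, 0, 0, 1); (1, 0, 0, 0, 0, 0))


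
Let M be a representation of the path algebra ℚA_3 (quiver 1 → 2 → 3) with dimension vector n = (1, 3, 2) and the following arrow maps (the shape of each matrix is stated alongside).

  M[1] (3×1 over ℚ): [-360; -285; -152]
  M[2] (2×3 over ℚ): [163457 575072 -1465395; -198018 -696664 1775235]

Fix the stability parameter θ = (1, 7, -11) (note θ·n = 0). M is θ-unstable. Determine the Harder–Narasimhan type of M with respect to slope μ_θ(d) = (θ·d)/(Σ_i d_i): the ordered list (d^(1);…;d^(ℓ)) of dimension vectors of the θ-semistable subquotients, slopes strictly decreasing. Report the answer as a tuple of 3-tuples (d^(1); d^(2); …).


Interval decomposition of M: I[1,2], I[2,3]^2.
HN type (ℓ=3): μ^(1)=7; μ^(2)=1; μ^(3)=-2

((0, 1, 0); (1, 0, 0); (0, 2, 2))


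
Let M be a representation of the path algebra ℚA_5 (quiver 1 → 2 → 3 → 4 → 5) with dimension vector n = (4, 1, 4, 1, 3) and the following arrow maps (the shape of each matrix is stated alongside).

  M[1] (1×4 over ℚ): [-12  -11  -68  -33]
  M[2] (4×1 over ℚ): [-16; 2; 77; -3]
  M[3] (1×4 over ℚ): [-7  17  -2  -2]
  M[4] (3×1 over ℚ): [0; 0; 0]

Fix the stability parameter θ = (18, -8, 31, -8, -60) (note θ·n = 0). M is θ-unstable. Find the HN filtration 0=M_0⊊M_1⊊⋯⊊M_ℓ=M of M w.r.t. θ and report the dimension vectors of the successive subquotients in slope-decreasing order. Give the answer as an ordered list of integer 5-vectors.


Interval decomposition of M: I[1,1]^3, I[1,4], I[3,3]^3, I[5,5]^3.
HN type (ℓ=5): μ^(1)=31; μ^(2)=18; μ^(3)=23/2; μ^(4)=5; μ^(5)=-60

((0, 0, 3, 0, 0); (3, 0, 0, 0, 0); (0, 0, 1, 1, 0); (1, 1, 0, 0, 0); (0, 0, 0, 0, 3))


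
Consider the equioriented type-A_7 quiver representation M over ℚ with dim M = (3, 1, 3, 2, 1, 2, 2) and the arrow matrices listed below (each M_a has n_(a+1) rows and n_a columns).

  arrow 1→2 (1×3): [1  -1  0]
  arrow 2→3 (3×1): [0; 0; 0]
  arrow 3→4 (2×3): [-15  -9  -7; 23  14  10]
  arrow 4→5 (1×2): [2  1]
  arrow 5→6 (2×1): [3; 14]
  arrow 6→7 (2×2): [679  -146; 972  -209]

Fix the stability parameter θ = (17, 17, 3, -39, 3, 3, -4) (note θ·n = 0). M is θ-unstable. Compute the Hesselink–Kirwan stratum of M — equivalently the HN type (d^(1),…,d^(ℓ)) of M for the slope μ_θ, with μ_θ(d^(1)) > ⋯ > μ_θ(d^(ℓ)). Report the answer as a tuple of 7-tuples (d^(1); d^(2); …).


Barcode: M ≅ I[1,1]^2, I[1,2], I[3,3], I[3,4], I[3,7], I[6,7]. HN layers by μ_θ (5 steps, strictly decreasing):
  μ^(1)=17; μ^(2)=3; μ^(3)=2/3; μ^(4)=-1/2; μ^(5)=-18

((3, 1, 0, 0, 0, 0, 0); (0, 0, 1, 0, 0, 0, 0); (0, 0, 0, 0, 1, 1, 1); (0, 0, 0, 0, 0, 1, 1); (0, 0, 2, 2, 0, 0, 0))


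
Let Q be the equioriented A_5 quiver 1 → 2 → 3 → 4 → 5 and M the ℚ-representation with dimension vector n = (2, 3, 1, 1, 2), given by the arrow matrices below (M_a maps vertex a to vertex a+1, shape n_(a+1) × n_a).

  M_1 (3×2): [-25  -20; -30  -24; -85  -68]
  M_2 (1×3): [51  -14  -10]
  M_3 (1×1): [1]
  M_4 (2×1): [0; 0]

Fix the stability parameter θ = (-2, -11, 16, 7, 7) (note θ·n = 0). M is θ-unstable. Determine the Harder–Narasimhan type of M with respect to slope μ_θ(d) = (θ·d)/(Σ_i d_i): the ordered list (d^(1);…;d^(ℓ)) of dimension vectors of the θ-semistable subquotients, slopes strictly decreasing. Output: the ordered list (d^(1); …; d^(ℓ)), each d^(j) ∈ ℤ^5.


Barcode: M ≅ I[1,1], I[1,4], I[2,2]^2, I[5,5]^2. HN layers by μ_θ (5 steps, strictly decreasing):
  μ^(1)=23/2; μ^(2)=7; μ^(3)=-2; μ^(4)=-13/2; μ^(5)=-11

((0, 0, 1, 1, 0); (0, 0, 0, 0, 2); (1, 0, 0, 0, 0); (1, 1, 0, 0, 0); (0, 2, 0, 0, 0))


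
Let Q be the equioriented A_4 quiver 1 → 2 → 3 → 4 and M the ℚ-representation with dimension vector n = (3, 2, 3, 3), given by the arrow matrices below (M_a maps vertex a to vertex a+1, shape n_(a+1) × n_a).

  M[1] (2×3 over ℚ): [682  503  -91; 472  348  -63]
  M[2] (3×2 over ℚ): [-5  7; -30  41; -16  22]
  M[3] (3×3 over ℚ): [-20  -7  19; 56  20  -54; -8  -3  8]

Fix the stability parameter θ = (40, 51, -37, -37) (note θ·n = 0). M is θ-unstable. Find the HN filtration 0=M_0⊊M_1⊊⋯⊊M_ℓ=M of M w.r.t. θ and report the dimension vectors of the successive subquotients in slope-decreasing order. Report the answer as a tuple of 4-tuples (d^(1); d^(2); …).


Via rank(M_{q-1}∘⋯∘M_p): M ≅ I[1,1], I[1,3], I[1,4], I[3,4], I[4,4].
μ_θ-semistable layers: μ^(1)=40; μ^(2)=18; μ^(3)=17/4; μ^(4)=-37

((1, 0, 0, 0); (1, 1, 1, 0); (1, 1, 1, 1); (0, 0, 1, 2))


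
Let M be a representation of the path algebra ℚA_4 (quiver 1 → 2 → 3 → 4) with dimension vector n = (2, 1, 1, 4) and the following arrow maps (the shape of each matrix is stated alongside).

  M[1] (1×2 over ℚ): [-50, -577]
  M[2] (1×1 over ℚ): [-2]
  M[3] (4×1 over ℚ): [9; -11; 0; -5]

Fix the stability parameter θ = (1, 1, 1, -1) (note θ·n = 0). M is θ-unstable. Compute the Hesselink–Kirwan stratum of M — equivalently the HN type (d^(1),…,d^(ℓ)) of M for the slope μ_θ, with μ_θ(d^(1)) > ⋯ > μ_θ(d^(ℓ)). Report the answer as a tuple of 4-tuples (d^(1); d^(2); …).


Via rank(M_{q-1}∘⋯∘M_p): M ≅ I[1,1], I[1,4], I[4,4]^3.
μ_θ-semistable layers: μ^(1)=1; μ^(2)=1/2; μ^(3)=-1

((1, 0, 0, 0); (1, 1, 1, 1); (0, 0, 0, 3))


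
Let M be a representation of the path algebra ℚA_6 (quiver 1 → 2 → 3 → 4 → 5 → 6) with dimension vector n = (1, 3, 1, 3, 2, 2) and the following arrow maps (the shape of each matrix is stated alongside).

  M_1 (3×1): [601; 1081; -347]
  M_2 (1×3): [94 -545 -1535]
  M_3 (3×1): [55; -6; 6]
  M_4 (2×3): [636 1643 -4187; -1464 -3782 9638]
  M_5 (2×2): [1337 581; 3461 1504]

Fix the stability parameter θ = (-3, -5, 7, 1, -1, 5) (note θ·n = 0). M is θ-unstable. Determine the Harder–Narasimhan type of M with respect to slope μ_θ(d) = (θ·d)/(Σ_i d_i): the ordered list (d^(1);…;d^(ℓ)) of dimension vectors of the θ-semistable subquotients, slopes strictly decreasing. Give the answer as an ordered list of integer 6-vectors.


Interval decomposition of M: I[1,4], I[2,2]^2, I[4,4], I[4,6], I[5,6].
HN type (ℓ=7): μ^(1)=5; μ^(2)=4; μ^(3)=1; μ^(4)=0; μ^(5)=-1; μ^(6)=-4; μ^(7)=-5

((0, 0, 0, 0, 0, 2); (0, 0, 1, 1, 0, 0); (0, 0, 0, 1, 0, 0); (0, 0, 0, 1, 1, 0); (0, 0, 0, 0, 1, 0); (1, 1, 0, 0, 0, 0); (0, 2, 0, 0, 0, 0))


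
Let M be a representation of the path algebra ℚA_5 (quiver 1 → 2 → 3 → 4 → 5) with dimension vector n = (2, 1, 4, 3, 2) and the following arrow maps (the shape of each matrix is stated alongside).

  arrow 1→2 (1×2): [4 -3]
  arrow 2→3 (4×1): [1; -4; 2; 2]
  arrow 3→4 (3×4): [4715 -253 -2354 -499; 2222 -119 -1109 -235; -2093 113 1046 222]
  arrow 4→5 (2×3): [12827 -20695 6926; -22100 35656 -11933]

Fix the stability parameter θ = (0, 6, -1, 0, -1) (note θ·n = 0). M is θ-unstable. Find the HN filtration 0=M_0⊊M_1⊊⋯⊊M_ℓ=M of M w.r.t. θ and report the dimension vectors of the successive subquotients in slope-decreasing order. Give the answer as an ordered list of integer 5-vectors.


Barcode: M ≅ I[1,1], I[1,5], I[3,3], I[3,4], I[3,5]. HN layers by μ_θ (4 steps, strictly decreasing):
  μ^(1)=1; μ^(2)=0; μ^(3)=-1/2; μ^(4)=-1

((0, 1, 1, 1, 1); (2, 0, 0, 1, 0); (0, 0, 0, 1, 1); (0, 0, 3, 0, 0))


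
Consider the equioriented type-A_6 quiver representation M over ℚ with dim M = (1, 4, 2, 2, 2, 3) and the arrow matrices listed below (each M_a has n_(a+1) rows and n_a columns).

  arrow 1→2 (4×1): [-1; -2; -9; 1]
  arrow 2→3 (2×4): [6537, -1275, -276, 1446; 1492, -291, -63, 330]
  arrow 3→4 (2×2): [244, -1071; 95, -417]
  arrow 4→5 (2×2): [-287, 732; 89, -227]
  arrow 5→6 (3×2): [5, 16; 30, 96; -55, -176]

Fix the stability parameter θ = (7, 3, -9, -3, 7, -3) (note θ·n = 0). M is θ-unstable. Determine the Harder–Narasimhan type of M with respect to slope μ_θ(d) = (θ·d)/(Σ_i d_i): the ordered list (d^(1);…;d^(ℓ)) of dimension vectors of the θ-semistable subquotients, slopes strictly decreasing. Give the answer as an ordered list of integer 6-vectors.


Barcode: M ≅ I[1,6], I[2,2]^2, I[2,5], I[6,6]^2. HN layers by μ_θ (5 steps, strictly decreasing):
  μ^(1)=7; μ^(2)=3; μ^(3)=2; μ^(4)=-1/2; μ^(5)=-3

((0, 0, 0, 0, 1, 0); (0, 2, 0, 0, 0, 0); (0, 0, 0, 0, 1, 1); (1, 1, 1, 1, 0, 0); (0, 1, 1, 1, 0, 2))


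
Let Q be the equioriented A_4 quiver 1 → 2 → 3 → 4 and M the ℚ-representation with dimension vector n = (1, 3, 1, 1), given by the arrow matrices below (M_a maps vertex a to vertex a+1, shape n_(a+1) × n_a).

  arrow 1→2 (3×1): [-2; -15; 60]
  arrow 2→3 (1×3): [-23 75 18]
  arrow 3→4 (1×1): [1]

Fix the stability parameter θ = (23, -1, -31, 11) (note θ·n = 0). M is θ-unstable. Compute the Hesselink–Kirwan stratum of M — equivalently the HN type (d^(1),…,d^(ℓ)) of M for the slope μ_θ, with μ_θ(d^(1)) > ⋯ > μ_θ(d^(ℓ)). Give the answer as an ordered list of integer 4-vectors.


Interval decomposition of M: I[1,4], I[2,2]^2.
HN type (ℓ=3): μ^(1)=11; μ^(2)=-1; μ^(3)=-3

((0, 0, 0, 1); (0, 2, 0, 0); (1, 1, 1, 0))


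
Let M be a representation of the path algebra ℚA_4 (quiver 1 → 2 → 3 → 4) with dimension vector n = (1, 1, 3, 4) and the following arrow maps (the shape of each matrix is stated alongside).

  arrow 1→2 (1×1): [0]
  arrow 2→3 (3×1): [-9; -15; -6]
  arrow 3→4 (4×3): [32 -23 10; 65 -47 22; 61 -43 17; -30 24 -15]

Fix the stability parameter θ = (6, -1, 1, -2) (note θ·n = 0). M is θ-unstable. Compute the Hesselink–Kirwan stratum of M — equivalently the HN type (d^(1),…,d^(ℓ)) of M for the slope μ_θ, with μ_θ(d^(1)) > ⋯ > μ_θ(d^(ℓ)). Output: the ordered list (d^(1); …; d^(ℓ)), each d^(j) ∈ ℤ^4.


Interval decomposition of M: I[1,1], I[2,4], I[3,4]^2, I[4,4].
HN type (ℓ=4): μ^(1)=6; μ^(2)=-1/2; μ^(3)=-1; μ^(4)=-2

((1, 0, 0, 0); (0, 0, 3, 3); (0, 1, 0, 0); (0, 0, 0, 1))
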